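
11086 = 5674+5412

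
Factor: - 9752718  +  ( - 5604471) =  - 3^1*5119063^1 = - 15357189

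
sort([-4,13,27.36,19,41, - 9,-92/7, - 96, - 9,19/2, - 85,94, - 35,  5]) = [ - 96,-85, - 35, - 92/7,-9,- 9, - 4,5, 19/2,13,  19, 27.36, 41,94]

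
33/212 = 33/212 = 0.16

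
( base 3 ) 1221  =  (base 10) 52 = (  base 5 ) 202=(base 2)110100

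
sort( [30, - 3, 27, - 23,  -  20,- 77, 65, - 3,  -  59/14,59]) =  [ - 77, - 23 ,-20, - 59/14, - 3,  -  3,27,30, 59,65 ]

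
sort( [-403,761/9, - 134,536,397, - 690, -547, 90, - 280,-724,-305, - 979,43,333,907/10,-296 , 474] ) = [-979,-724,- 690, - 547,-403, - 305, - 296, - 280,  -  134, 43,761/9,90,907/10,333, 397,474,536]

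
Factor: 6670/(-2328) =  - 3335/1164 = -2^(  -  2)*3^( - 1)*5^1*23^1*29^1*97^( - 1)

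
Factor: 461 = 461^1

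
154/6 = 25+2/3 =25.67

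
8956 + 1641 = 10597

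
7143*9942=71015706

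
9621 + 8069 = 17690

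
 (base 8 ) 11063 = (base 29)5fj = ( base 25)7b9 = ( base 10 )4659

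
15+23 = 38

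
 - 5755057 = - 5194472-560585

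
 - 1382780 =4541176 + - 5923956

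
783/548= 1 + 235/548 = 1.43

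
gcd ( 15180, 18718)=2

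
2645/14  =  2645/14  =  188.93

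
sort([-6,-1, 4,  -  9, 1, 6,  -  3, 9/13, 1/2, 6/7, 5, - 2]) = [ - 9, - 6,-3 ,-2, - 1, 1/2, 9/13  ,  6/7, 1,4, 5, 6]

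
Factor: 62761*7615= 477925015 = 5^1*1523^1*62761^1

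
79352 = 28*2834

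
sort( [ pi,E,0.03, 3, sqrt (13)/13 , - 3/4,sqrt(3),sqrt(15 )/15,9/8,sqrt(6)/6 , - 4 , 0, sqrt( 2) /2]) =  [ - 4, - 3/4, 0,0.03,sqrt(15 ) /15, sqrt(13)/13,sqrt(6)/6,  sqrt(2)/2,  9/8,sqrt(3 ), E,3, pi] 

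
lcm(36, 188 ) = 1692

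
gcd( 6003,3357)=9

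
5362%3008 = 2354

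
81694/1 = 81694=81694.00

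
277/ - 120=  - 277/120 = - 2.31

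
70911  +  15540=86451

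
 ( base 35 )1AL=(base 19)480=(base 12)b10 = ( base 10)1596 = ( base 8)3074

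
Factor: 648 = 2^3 * 3^4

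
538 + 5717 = 6255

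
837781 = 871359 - 33578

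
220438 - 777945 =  - 557507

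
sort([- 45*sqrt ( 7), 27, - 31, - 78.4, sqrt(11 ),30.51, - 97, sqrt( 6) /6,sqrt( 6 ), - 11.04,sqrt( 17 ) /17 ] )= [ - 45*sqrt(7),-97, - 78.4 ,-31, - 11.04,sqrt( 17) /17,sqrt(6)/6,sqrt(6),sqrt( 11), 27,  30.51]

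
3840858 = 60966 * 63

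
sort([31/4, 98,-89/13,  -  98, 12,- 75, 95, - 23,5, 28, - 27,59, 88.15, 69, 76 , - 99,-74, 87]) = [ - 99, - 98, - 75, - 74, - 27, - 23, - 89/13, 5,31/4,12,28, 59,69, 76,  87, 88.15, 95 , 98]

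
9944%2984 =992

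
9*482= 4338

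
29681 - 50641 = - 20960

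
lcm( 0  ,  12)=0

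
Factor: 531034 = 2^1*7^1*83^1* 457^1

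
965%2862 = 965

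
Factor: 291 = 3^1*97^1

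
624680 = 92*6790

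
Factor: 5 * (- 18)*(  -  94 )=8460 = 2^2* 3^2*5^1 * 47^1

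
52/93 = 52/93 =0.56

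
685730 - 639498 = 46232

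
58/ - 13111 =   -  1 + 13053/13111 = - 0.00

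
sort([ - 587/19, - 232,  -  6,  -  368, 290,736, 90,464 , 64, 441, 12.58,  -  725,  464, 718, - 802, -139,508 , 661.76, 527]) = [ - 802 , - 725,  -  368,  -  232, - 139, - 587/19, - 6,12.58,  64, 90,290, 441 , 464  ,  464, 508,  527, 661.76,718, 736]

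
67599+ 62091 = 129690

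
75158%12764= 11338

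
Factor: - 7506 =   -  2^1*3^3*139^1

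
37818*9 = 340362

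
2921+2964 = 5885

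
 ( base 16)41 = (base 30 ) 25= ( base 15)45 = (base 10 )65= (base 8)101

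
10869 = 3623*3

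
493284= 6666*74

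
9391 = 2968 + 6423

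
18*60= 1080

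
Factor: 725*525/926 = 380625/926 = 2^( - 1)*3^1*5^4*7^1*29^1*463^(-1)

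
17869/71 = 17869/71 = 251.68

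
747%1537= 747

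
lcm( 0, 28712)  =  0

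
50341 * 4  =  201364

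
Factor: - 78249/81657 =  - 3^( - 1)*43^(-1)*211^ (-1 )*26083^1 = - 26083/27219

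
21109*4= 84436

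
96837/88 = 96837/88  =  1100.42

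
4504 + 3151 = 7655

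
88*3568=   313984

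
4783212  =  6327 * 756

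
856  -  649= 207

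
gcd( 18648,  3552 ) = 888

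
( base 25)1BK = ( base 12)648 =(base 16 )398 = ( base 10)920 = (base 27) 172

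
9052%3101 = 2850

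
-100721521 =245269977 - 345991498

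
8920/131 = 68  +  12/131 = 68.09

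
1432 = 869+563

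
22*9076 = 199672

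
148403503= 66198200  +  82205303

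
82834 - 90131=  - 7297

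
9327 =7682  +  1645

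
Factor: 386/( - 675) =-2^1 * 3^( - 3)*5^( - 2 )*193^1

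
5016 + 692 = 5708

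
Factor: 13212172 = 2^2 *1693^1 * 1951^1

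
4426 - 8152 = -3726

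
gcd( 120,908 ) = 4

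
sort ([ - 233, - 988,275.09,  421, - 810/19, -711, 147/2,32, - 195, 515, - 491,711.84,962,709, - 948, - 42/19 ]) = [ - 988, - 948, - 711, - 491, - 233,  -  195,-810/19, - 42/19,32,147/2,275.09 , 421,515,709 , 711.84, 962] 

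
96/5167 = 96/5167 = 0.02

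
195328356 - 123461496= 71866860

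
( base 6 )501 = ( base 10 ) 181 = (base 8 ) 265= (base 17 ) ab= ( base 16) b5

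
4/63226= 2/31613 = 0.00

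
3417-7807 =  - 4390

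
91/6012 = 91/6012 = 0.02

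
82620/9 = 9180 = 9180.00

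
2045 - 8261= - 6216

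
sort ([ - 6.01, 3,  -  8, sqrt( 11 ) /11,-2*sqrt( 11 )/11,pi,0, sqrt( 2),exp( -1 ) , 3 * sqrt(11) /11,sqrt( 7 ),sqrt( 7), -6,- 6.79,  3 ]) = [ - 8, - 6.79, - 6.01, - 6, - 2*sqrt ( 11) /11, 0,sqrt(11 ) /11, exp( - 1),  3*sqrt (11) /11,sqrt ( 2),sqrt(7),sqrt (7), 3, 3,pi ]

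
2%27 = 2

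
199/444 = 199/444 = 0.45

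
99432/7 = 14204 + 4/7 =14204.57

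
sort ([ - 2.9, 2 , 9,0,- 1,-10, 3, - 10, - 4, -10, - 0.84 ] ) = [ - 10, - 10, - 10, - 4,-2.9,  -  1, -0.84, 0, 2, 3,  9]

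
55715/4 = 55715/4=13928.75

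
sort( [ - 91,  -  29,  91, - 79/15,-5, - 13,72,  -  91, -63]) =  [ - 91, - 91,  -  63, -29, - 13, - 79/15, - 5,72 , 91 ] 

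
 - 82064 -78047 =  - 160111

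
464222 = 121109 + 343113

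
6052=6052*1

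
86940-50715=36225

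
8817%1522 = 1207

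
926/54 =463/27 = 17.15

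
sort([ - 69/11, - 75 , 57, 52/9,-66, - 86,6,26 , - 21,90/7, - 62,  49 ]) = [ - 86 , - 75, - 66, - 62,-21, - 69/11, 52/9,6, 90/7, 26,49,57] 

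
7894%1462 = 584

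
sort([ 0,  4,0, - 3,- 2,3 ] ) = [ - 3,-2,0,0,3,4]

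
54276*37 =2008212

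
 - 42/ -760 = 21/380 = 0.06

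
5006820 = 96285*52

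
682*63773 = 43493186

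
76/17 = 4 + 8/17 = 4.47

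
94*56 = 5264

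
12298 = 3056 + 9242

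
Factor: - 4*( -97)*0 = 0^1 = 0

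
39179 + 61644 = 100823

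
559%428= 131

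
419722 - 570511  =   - 150789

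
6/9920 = 3/4960 =0.00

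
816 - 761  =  55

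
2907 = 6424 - 3517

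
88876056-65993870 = 22882186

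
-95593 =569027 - 664620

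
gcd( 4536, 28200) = 24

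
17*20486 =348262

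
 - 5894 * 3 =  - 17682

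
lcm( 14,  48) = 336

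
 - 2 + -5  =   - 7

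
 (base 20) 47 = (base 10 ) 87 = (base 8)127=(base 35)2H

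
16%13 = 3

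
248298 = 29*8562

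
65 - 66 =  - 1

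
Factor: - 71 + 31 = -40 = - 2^3*5^1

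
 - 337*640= - 215680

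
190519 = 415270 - 224751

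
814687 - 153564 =661123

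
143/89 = 1 + 54/89 = 1.61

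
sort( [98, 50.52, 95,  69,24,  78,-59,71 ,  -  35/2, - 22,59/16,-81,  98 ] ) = [ - 81,-59, -22,-35/2,  59/16, 24, 50.52,  69, 71,  78 , 95, 98, 98]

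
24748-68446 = -43698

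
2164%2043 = 121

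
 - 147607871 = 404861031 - 552468902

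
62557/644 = 97 + 89/644 = 97.14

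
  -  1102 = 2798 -3900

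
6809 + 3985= 10794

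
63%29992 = 63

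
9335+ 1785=11120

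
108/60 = 1+4/5 = 1.80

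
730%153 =118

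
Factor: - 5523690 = - 2^1* 3^1 * 5^1*101^1*1823^1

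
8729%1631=574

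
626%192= 50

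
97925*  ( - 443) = - 43380775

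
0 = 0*97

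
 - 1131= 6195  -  7326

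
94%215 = 94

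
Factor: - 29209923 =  - 3^3*67^2*241^1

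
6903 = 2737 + 4166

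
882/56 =63/4 =15.75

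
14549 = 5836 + 8713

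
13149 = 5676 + 7473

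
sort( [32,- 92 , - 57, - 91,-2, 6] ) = [ - 92, - 91,- 57, - 2, 6, 32]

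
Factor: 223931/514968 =2^( - 3) *3^( - 1)*43^( - 1 )*61^1*499^( - 1 )*3671^1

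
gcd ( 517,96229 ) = 1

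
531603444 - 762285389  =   - 230681945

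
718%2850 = 718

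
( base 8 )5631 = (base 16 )B99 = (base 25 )4ij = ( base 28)3m1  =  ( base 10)2969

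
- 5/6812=-5/6812 = - 0.00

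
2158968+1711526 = 3870494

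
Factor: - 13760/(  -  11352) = 2^3*3^(  -  1) * 5^1 * 11^ ( - 1) = 40/33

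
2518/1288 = 1 + 615/644=1.95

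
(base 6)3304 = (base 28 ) r4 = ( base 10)760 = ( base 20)1i0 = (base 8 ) 1370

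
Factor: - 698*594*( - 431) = 178697772 = 2^2*3^3*11^1 * 349^1*431^1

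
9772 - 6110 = 3662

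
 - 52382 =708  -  53090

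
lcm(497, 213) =1491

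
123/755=123/755 = 0.16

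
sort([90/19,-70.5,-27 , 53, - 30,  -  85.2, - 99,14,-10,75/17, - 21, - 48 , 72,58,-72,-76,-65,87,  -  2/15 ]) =[ - 99, - 85.2, - 76, - 72 , - 70.5,-65, - 48,-30 ,-27, - 21, - 10, - 2/15,75/17, 90/19, 14,53, 58 , 72,  87 ]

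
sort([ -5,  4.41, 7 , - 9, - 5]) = [ - 9, - 5,  -  5,4.41, 7]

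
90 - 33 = 57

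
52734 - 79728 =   -  26994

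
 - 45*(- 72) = 3240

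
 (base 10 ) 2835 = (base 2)101100010011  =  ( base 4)230103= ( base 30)34F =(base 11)2148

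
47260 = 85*556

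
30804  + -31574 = - 770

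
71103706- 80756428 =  - 9652722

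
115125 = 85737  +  29388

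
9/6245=9/6245=0.00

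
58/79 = 58/79 = 0.73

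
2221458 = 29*76602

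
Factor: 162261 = 3^2 * 11^2*149^1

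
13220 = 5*2644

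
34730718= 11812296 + 22918422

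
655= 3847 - 3192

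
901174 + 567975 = 1469149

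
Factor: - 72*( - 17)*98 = 2^4*3^2*7^2*17^1 = 119952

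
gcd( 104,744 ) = 8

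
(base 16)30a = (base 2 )1100001010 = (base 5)11103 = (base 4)30022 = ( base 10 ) 778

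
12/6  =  2=2.00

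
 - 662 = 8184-8846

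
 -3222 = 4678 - 7900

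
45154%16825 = 11504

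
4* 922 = 3688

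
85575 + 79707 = 165282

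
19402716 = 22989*844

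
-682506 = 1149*(-594 ) 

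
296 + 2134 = 2430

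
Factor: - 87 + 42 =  - 3^2*5^1 = - 45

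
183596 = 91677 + 91919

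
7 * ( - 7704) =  - 53928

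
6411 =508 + 5903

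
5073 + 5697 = 10770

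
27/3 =9 = 9.00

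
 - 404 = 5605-6009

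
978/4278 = 163/713 = 0.23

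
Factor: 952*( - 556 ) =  - 2^5* 7^1*17^1*139^1 = - 529312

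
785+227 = 1012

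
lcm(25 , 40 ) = 200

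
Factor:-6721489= -6721489^1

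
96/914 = 48/457 = 0.11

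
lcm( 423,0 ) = 0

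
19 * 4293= 81567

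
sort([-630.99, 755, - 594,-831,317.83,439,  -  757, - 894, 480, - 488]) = [ - 894,  -  831,-757,- 630.99, - 594,- 488,317.83,439,480,755 ]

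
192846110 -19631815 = 173214295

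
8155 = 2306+5849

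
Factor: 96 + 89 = 185 = 5^1*37^1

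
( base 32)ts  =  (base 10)956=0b1110111100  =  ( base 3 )1022102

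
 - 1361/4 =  -1361/4 = - 340.25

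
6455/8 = 806 + 7/8 = 806.88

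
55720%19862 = 15996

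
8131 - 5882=2249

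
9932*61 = 605852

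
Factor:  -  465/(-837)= 5/9 = 3^( - 2 )*5^1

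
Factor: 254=2^1*127^1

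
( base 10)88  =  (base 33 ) 2M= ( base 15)5D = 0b1011000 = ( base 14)64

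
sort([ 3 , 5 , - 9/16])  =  [ -9/16, 3, 5]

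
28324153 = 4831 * 5863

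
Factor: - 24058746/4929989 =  - 2^1*3^2*1336597^1*4929989^(  -  1)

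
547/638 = 547/638 = 0.86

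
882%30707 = 882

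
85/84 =85/84 = 1.01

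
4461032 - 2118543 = 2342489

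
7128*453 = 3228984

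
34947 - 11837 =23110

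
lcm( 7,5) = 35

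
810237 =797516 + 12721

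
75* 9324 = 699300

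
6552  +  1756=8308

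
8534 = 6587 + 1947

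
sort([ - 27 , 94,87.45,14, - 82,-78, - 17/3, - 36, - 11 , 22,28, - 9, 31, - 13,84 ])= [ - 82,-78, - 36, - 27, - 13, - 11 , - 9, - 17/3,14,22,28, 31,84,87.45, 94]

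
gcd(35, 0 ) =35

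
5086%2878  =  2208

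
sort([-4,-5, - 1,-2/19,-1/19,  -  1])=[ - 5,-4, - 1, - 1, - 2/19,-1/19 ] 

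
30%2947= 30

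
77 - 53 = 24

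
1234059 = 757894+476165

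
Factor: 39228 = 2^2*3^1*7^1*467^1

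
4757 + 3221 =7978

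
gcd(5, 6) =1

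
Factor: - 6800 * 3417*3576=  - 2^7*3^2*5^2*17^2*67^1*149^1 = - 83090505600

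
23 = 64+  -  41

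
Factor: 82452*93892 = 2^4*3^1 *6871^1*23473^1 = 7741583184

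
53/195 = 53/195  =  0.27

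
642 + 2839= 3481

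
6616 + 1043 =7659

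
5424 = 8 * 678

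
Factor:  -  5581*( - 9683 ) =23^1*421^1*5581^1 =54040823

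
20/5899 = 20/5899 = 0.00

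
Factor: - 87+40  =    -  47 = -47^1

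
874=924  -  50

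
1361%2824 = 1361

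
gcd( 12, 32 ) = 4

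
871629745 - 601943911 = 269685834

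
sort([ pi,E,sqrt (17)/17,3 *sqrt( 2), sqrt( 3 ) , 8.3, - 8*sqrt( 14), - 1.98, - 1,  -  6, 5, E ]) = [ - 8*sqrt (14),-6, - 1.98,-1, sqrt(17)/17,sqrt( 3),E,E,pi, 3 * sqrt( 2), 5,8.3]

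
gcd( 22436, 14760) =4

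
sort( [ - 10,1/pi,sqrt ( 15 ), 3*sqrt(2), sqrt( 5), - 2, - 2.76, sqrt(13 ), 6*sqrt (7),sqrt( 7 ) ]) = [ - 10, - 2.76, - 2, 1/pi, sqrt( 5),sqrt ( 7), sqrt(13), sqrt(15 ), 3*sqrt( 2), 6*sqrt ( 7)] 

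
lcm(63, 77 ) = 693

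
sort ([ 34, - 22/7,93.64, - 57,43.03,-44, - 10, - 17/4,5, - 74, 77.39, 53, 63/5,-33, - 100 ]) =[  -  100,-74, - 57, - 44, - 33 , - 10, - 17/4,  -  22/7,5,63/5, 34,  43.03,53,77.39,93.64 ]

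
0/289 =0 = 0.00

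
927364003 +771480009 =1698844012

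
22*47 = 1034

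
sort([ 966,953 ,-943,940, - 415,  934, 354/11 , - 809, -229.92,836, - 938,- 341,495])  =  [-943 , - 938, - 809, -415, - 341  , - 229.92 , 354/11,495, 836,934, 940,953, 966]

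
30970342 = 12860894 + 18109448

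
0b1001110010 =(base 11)51a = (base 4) 21302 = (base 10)626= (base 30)kq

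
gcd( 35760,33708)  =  12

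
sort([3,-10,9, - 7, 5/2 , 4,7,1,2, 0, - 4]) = [ - 10,  -  7, - 4,0, 1,2, 5/2 , 3,4, 7,9 ]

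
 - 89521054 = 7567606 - 97088660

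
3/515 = 3/515 = 0.01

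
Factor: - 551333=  - 23^1*23971^1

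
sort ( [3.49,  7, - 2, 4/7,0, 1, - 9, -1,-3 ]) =[ - 9,-3 ,  -  2, - 1, 0, 4/7, 1,3.49,7] 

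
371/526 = 371/526=0.71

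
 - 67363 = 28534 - 95897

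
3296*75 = 247200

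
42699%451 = 305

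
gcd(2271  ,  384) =3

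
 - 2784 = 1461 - 4245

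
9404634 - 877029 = 8527605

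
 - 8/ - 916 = 2/229 = 0.01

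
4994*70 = 349580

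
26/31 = 26/31 =0.84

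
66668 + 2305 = 68973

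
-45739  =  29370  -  75109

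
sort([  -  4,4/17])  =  [-4, 4/17]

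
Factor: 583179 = 3^1 *349^1*557^1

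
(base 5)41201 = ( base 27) 3I3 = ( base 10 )2676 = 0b101001110100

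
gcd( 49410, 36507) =3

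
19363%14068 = 5295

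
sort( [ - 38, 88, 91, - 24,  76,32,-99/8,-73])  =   [-73,-38 ,-24, - 99/8, 32 , 76 , 88, 91] 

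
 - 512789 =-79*6491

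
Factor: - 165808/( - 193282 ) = 2^3 * 43^1*401^( - 1 ) = 344/401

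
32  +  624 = 656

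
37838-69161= - 31323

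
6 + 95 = 101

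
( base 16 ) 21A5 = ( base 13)3BC7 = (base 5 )233423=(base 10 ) 8613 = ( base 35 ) 713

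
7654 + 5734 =13388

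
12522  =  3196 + 9326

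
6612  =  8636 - 2024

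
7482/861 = 8 +198/287 = 8.69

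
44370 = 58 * 765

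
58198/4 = 14549 + 1/2 = 14549.50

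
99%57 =42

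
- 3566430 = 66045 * (-54 )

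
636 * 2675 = 1701300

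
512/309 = 512/309 = 1.66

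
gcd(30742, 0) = 30742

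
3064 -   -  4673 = 7737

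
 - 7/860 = -7/860 = - 0.01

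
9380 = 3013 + 6367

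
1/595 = 1/595 =0.00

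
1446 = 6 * 241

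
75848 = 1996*38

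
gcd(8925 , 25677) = 3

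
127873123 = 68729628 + 59143495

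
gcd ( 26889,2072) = 1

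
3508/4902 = 1754/2451 = 0.72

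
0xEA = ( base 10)234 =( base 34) 6U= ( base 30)7O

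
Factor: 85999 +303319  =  389318 = 2^1*194659^1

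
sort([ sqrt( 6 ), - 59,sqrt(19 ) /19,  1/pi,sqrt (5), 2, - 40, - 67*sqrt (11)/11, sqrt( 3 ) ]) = [  -  59, - 40 , - 67*sqrt(11)/11,sqrt( 19)/19,1/pi,  sqrt(3 ), 2,sqrt( 5),sqrt( 6)]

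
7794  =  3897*2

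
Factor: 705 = 3^1*5^1*47^1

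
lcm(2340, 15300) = 198900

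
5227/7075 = 5227/7075= 0.74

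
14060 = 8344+5716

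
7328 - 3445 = 3883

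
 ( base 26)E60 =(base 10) 9620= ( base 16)2594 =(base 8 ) 22624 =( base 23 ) I46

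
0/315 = 0 = 0.00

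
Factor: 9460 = 2^2*5^1* 11^1*43^1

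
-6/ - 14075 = 6/14075= 0.00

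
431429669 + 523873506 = 955303175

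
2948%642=380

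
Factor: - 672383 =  -83^1*8101^1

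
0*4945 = 0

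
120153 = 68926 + 51227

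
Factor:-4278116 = - 2^2 *19^1*181^1*311^1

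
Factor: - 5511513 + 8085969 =2^3*3^1*107269^1= 2574456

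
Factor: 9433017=3^5*11^1*3529^1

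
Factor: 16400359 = 17^1*457^1*2111^1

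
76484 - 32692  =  43792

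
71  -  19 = 52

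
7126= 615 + 6511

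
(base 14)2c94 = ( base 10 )7970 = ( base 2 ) 1111100100010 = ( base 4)1330202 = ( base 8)17442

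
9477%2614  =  1635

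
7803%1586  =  1459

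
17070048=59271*288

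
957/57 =319/19 = 16.79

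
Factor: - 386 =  - 2^1* 193^1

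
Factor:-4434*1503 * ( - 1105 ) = 7364053710 = 2^1*3^3*5^1*13^1*17^1*167^1 * 739^1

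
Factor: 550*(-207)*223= - 2^1*3^2*5^2*11^1 * 23^1*223^1  =  - 25388550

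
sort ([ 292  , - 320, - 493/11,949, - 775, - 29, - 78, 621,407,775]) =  [ - 775, - 320, - 78,-493/11, - 29,292, 407,621,775,  949 ] 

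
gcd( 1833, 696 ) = 3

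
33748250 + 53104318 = 86852568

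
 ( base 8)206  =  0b10000110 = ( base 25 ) 59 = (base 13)A4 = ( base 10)134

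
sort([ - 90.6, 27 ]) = [ - 90.6,27]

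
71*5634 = 400014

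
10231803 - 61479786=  - 51247983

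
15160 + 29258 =44418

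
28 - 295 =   -  267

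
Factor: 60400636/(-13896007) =- 2^2*41^( - 1)*373^1*40483^1*338927^ ( - 1 ) 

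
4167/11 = 378 + 9/11 = 378.82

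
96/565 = 96/565=0.17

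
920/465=184/93 = 1.98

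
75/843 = 25/281 = 0.09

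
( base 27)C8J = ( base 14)33B9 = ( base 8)21427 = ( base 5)241413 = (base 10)8983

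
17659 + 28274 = 45933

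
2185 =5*437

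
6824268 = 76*89793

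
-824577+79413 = -745164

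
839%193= 67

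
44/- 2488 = - 1 + 611/622 = - 0.02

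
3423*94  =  321762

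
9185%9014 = 171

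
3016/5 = 3016/5   =  603.20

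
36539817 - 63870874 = - 27331057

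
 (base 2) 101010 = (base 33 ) 19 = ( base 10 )42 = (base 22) 1k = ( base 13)33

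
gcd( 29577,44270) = 1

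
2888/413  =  6 + 410/413 = 6.99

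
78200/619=78200/619 = 126.33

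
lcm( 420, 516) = 18060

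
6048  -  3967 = 2081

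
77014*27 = 2079378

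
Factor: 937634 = 2^1 * 468817^1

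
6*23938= 143628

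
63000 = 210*300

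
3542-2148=1394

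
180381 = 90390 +89991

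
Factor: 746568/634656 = 31107/26444 = 2^( -2 )*3^1*11^(  -  1)*601^( - 1 )* 10369^1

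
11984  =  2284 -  - 9700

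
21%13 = 8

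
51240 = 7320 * 7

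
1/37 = 1/37 = 0.03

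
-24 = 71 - 95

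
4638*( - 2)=  -  9276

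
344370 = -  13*( - 26490 )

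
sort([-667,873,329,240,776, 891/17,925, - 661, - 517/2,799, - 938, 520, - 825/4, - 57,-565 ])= [ - 938,-667,-661, - 565, - 517/2, - 825/4, - 57,891/17,240,329, 520,776,799, 873 , 925] 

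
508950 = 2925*174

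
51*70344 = 3587544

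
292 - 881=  - 589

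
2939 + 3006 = 5945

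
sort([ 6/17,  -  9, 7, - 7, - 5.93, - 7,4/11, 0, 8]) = [ - 9, - 7 , - 7, - 5.93,0, 6/17 , 4/11,7,8]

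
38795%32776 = 6019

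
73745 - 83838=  - 10093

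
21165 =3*7055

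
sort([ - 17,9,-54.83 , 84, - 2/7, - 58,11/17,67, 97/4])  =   [ - 58, - 54.83, - 17 ,  -  2/7,  11/17,  9,97/4 , 67, 84 ] 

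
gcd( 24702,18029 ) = 1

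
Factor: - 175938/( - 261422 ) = 3^1* 59^1*263^( - 1) = 177/263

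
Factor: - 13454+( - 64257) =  - 77711^1= - 77711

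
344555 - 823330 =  - 478775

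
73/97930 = 73/97930= 0.00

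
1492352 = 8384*178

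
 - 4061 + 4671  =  610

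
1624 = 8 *203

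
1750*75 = 131250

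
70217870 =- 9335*( -7522) 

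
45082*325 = 14651650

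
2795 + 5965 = 8760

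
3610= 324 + 3286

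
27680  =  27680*1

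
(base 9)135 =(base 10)113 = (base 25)4D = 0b1110001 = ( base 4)1301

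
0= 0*17042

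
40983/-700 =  -40983/700 = - 58.55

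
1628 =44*37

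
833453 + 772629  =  1606082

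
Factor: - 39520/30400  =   - 13/10 =- 2^( - 1 ) * 5^( - 1)*13^1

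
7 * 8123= 56861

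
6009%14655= 6009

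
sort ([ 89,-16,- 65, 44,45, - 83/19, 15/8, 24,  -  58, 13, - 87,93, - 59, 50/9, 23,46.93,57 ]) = [-87, - 65, - 59, - 58, - 16, - 83/19,15/8,50/9, 13 , 23, 24,  44,45, 46.93,57, 89,  93]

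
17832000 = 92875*192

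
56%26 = 4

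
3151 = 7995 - 4844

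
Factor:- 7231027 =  - 7231027^1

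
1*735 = 735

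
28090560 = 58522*480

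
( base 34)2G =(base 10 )84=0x54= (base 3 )10010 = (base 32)2K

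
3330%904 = 618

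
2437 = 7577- 5140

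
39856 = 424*94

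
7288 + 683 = 7971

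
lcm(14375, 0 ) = 0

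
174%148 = 26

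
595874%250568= 94738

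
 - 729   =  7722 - 8451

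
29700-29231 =469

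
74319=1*74319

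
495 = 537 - 42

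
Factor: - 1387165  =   - 5^1*13^1 * 21341^1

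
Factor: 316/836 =79/209=11^(- 1)*19^(- 1 )*79^1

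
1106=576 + 530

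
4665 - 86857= - 82192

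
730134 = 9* 81126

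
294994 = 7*42142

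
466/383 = 1 + 83/383= 1.22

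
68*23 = 1564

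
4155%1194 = 573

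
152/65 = 152/65 = 2.34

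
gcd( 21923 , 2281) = 1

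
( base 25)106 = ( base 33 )j4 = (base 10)631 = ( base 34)IJ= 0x277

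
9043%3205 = 2633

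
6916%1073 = 478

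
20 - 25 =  - 5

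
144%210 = 144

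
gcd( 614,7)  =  1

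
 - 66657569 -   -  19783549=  - 46874020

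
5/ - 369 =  - 1 + 364/369 = - 0.01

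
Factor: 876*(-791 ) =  - 692916  =  -2^2*3^1*7^1*73^1*113^1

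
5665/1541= 5665/1541 = 3.68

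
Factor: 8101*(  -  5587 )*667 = -23^1*29^1*37^1*151^1 * 8101^1=-30188611429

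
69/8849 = 69/8849 = 0.01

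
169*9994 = 1688986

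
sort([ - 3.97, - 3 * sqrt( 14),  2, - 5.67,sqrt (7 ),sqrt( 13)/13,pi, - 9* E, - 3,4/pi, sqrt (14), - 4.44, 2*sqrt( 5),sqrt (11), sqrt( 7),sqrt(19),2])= [ - 9 * E, - 3 * sqrt( 14 ), - 5.67, - 4.44, - 3.97,-3,sqrt ( 13 ) /13,4/pi,2, 2, sqrt ( 7 ),sqrt( 7),pi, sqrt( 11),sqrt ( 14),  sqrt(19 ), 2*sqrt( 5)] 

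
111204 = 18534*6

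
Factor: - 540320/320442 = - 2^4*3^( - 1)*5^1* 11^1*307^1*53407^ ( - 1) = - 270160/160221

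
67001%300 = 101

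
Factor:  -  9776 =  - 2^4*13^1*47^1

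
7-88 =  -  81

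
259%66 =61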